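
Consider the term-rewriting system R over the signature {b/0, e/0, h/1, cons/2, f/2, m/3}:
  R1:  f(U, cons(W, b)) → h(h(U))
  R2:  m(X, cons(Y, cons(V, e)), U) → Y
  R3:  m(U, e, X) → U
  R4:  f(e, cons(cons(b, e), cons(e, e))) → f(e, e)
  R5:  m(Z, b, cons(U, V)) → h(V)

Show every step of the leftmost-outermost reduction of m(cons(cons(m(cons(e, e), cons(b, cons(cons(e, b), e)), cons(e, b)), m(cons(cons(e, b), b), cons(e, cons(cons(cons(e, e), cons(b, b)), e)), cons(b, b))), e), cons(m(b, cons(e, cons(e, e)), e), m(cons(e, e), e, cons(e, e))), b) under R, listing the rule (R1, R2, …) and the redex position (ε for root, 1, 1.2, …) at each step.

e

1. m(cons(cons(m(cons(e, e), cons(b, cons(cons(e, b), e)), cons(e, b)), m(cons(cons(e, b), b), cons(e, cons(cons(cons(e, e), cons(b, b)), e)), cons(b, b))), e), cons(m(b, cons(e, cons(e, e)), e), m(cons(e, e), e, cons(e, e))), b)  →  m(cons(cons(b, m(cons(cons(e, b), b), cons(e, cons(cons(cons(e, e), cons(b, b)), e)), cons(b, b))), e), cons(m(b, cons(e, cons(e, e)), e), m(cons(e, e), e, cons(e, e))), b)   [R2 at 1.1.1]
2. m(cons(cons(b, m(cons(cons(e, b), b), cons(e, cons(cons(cons(e, e), cons(b, b)), e)), cons(b, b))), e), cons(m(b, cons(e, cons(e, e)), e), m(cons(e, e), e, cons(e, e))), b)  →  m(cons(cons(b, e), e), cons(m(b, cons(e, cons(e, e)), e), m(cons(e, e), e, cons(e, e))), b)   [R2 at 1.1.2]
3. m(cons(cons(b, e), e), cons(m(b, cons(e, cons(e, e)), e), m(cons(e, e), e, cons(e, e))), b)  →  m(cons(cons(b, e), e), cons(e, m(cons(e, e), e, cons(e, e))), b)   [R2 at 2.1]
4. m(cons(cons(b, e), e), cons(e, m(cons(e, e), e, cons(e, e))), b)  →  m(cons(cons(b, e), e), cons(e, cons(e, e)), b)   [R3 at 2.2]
5. m(cons(cons(b, e), e), cons(e, cons(e, e)), b)  →  e   [R2 at ε]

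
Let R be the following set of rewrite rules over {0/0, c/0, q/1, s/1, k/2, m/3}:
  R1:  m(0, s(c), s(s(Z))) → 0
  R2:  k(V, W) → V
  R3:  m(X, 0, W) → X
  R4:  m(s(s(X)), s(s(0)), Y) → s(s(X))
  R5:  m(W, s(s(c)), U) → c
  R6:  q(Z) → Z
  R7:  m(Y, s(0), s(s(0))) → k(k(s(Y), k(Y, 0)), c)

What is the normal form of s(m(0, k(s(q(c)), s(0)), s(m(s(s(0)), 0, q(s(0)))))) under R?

1. s(m(0, k(s(q(c)), s(0)), s(m(s(s(0)), 0, q(s(0))))))  →  s(m(0, s(q(c)), s(m(s(s(0)), 0, q(s(0))))))   [R2 at 1.2]
2. s(m(0, s(q(c)), s(m(s(s(0)), 0, q(s(0))))))  →  s(m(0, s(c), s(m(s(s(0)), 0, q(s(0))))))   [R6 at 1.2.1]
3. s(m(0, s(c), s(m(s(s(0)), 0, q(s(0))))))  →  s(m(0, s(c), s(s(s(0)))))   [R3 at 1.3.1]
4. s(m(0, s(c), s(s(s(0)))))  →  s(0)   [R1 at 1]

s(0)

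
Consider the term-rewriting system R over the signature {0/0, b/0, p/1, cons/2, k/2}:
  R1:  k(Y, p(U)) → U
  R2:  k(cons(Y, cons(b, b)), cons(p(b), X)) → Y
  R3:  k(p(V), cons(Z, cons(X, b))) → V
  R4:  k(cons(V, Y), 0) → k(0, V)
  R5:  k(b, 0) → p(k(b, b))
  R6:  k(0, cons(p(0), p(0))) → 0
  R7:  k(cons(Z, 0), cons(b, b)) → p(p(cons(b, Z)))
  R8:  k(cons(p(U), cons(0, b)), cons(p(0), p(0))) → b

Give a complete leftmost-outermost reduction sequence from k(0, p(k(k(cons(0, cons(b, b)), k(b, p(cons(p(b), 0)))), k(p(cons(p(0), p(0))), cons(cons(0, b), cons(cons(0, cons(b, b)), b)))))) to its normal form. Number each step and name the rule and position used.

0

1. k(0, p(k(k(cons(0, cons(b, b)), k(b, p(cons(p(b), 0)))), k(p(cons(p(0), p(0))), cons(cons(0, b), cons(cons(0, cons(b, b)), b))))))  →  k(k(cons(0, cons(b, b)), k(b, p(cons(p(b), 0)))), k(p(cons(p(0), p(0))), cons(cons(0, b), cons(cons(0, cons(b, b)), b))))   [R1 at ε]
2. k(k(cons(0, cons(b, b)), k(b, p(cons(p(b), 0)))), k(p(cons(p(0), p(0))), cons(cons(0, b), cons(cons(0, cons(b, b)), b))))  →  k(k(cons(0, cons(b, b)), cons(p(b), 0)), k(p(cons(p(0), p(0))), cons(cons(0, b), cons(cons(0, cons(b, b)), b))))   [R1 at 1.2]
3. k(k(cons(0, cons(b, b)), cons(p(b), 0)), k(p(cons(p(0), p(0))), cons(cons(0, b), cons(cons(0, cons(b, b)), b))))  →  k(0, k(p(cons(p(0), p(0))), cons(cons(0, b), cons(cons(0, cons(b, b)), b))))   [R2 at 1]
4. k(0, k(p(cons(p(0), p(0))), cons(cons(0, b), cons(cons(0, cons(b, b)), b))))  →  k(0, cons(p(0), p(0)))   [R3 at 2]
5. k(0, cons(p(0), p(0)))  →  0   [R6 at ε]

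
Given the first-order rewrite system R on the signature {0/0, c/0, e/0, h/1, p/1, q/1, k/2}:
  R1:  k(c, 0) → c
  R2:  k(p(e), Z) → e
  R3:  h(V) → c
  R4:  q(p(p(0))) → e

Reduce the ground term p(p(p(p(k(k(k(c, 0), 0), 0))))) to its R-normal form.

1. p(p(p(p(k(k(k(c, 0), 0), 0)))))  →  p(p(p(p(k(k(c, 0), 0)))))   [R1 at 1.1.1.1.1.1]
2. p(p(p(p(k(k(c, 0), 0)))))  →  p(p(p(p(k(c, 0)))))   [R1 at 1.1.1.1.1]
3. p(p(p(p(k(c, 0)))))  →  p(p(p(p(c))))   [R1 at 1.1.1.1]

p(p(p(p(c))))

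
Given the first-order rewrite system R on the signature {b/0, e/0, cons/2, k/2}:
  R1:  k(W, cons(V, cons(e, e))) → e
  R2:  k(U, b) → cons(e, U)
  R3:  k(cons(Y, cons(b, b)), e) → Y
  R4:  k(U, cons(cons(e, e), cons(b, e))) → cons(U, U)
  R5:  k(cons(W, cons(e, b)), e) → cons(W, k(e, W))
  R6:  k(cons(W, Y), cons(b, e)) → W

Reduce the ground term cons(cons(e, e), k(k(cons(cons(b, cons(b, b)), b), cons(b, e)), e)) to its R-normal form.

cons(cons(e, e), b)

1. cons(cons(e, e), k(k(cons(cons(b, cons(b, b)), b), cons(b, e)), e))  →  cons(cons(e, e), k(cons(b, cons(b, b)), e))   [R6 at 2.1]
2. cons(cons(e, e), k(cons(b, cons(b, b)), e))  →  cons(cons(e, e), b)   [R3 at 2]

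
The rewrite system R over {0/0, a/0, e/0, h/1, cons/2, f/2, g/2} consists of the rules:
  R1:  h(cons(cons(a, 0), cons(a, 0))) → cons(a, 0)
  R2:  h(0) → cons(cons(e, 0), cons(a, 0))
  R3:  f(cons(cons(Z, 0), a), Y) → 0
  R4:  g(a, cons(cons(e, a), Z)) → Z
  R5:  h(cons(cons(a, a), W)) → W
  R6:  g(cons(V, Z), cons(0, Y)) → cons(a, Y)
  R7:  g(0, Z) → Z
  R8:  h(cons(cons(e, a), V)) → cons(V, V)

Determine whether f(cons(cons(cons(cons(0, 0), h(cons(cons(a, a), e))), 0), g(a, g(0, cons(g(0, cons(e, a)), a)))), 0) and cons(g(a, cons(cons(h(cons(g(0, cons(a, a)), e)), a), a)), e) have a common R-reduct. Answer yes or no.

no — NF(t₁) = 0, NF(t₂) = cons(a, e)

Reduce t₁ = f(cons(cons(cons(cons(0, 0), h(cons(cons(a, a), e))), 0), g(a, g(0, cons(g(0, cons(e, a)), a)))), 0):
1. f(cons(cons(cons(cons(0, 0), h(cons(cons(a, a), e))), 0), g(a, g(0, cons(g(0, cons(e, a)), a)))), 0)  →  f(cons(cons(cons(cons(0, 0), e), 0), g(a, g(0, cons(g(0, cons(e, a)), a)))), 0)   [R5 at 1.1.1.2]
2. f(cons(cons(cons(cons(0, 0), e), 0), g(a, g(0, cons(g(0, cons(e, a)), a)))), 0)  →  f(cons(cons(cons(cons(0, 0), e), 0), g(a, cons(g(0, cons(e, a)), a))), 0)   [R7 at 1.2.2]
3. f(cons(cons(cons(cons(0, 0), e), 0), g(a, cons(g(0, cons(e, a)), a))), 0)  →  f(cons(cons(cons(cons(0, 0), e), 0), g(a, cons(cons(e, a), a))), 0)   [R7 at 1.2.2.1]
4. f(cons(cons(cons(cons(0, 0), e), 0), g(a, cons(cons(e, a), a))), 0)  →  f(cons(cons(cons(cons(0, 0), e), 0), a), 0)   [R4 at 1.2]
5. f(cons(cons(cons(cons(0, 0), e), 0), a), 0)  →  0   [R3 at ε]

Reduce t₂ = cons(g(a, cons(cons(h(cons(g(0, cons(a, a)), e)), a), a)), e):
1. cons(g(a, cons(cons(h(cons(g(0, cons(a, a)), e)), a), a)), e)  →  cons(g(a, cons(cons(h(cons(cons(a, a), e)), a), a)), e)   [R7 at 1.2.1.1.1.1]
2. cons(g(a, cons(cons(h(cons(cons(a, a), e)), a), a)), e)  →  cons(g(a, cons(cons(e, a), a)), e)   [R5 at 1.2.1.1]
3. cons(g(a, cons(cons(e, a), a)), e)  →  cons(a, e)   [R4 at 1]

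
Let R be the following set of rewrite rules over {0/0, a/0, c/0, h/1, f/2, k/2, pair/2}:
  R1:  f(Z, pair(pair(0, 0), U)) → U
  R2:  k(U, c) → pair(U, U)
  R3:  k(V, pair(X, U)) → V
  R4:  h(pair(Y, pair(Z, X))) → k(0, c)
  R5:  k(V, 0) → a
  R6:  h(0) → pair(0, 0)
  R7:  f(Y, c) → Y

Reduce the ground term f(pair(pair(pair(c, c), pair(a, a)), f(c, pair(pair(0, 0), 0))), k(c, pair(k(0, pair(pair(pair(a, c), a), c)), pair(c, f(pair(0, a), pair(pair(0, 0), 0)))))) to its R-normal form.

1. f(pair(pair(pair(c, c), pair(a, a)), f(c, pair(pair(0, 0), 0))), k(c, pair(k(0, pair(pair(pair(a, c), a), c)), pair(c, f(pair(0, a), pair(pair(0, 0), 0))))))  →  f(pair(pair(pair(c, c), pair(a, a)), 0), k(c, pair(k(0, pair(pair(pair(a, c), a), c)), pair(c, f(pair(0, a), pair(pair(0, 0), 0))))))   [R1 at 1.2]
2. f(pair(pair(pair(c, c), pair(a, a)), 0), k(c, pair(k(0, pair(pair(pair(a, c), a), c)), pair(c, f(pair(0, a), pair(pair(0, 0), 0))))))  →  f(pair(pair(pair(c, c), pair(a, a)), 0), c)   [R3 at 2]
3. f(pair(pair(pair(c, c), pair(a, a)), 0), c)  →  pair(pair(pair(c, c), pair(a, a)), 0)   [R7 at ε]

pair(pair(pair(c, c), pair(a, a)), 0)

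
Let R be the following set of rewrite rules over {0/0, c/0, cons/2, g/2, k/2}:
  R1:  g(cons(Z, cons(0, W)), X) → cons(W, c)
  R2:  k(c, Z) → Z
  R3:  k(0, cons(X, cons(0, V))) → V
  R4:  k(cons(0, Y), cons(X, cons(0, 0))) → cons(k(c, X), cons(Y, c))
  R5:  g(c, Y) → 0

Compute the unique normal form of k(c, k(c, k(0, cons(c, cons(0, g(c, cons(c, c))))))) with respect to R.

0

1. k(c, k(c, k(0, cons(c, cons(0, g(c, cons(c, c)))))))  →  k(c, k(0, cons(c, cons(0, g(c, cons(c, c))))))   [R2 at ε]
2. k(c, k(0, cons(c, cons(0, g(c, cons(c, c))))))  →  k(0, cons(c, cons(0, g(c, cons(c, c)))))   [R2 at ε]
3. k(0, cons(c, cons(0, g(c, cons(c, c)))))  →  g(c, cons(c, c))   [R3 at ε]
4. g(c, cons(c, c))  →  0   [R5 at ε]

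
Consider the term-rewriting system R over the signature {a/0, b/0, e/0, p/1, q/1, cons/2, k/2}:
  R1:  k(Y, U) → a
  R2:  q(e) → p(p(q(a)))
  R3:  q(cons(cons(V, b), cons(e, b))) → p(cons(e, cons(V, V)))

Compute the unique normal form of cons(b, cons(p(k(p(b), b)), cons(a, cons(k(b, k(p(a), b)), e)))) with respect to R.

1. cons(b, cons(p(k(p(b), b)), cons(a, cons(k(b, k(p(a), b)), e))))  →  cons(b, cons(p(a), cons(a, cons(k(b, k(p(a), b)), e))))   [R1 at 2.1.1]
2. cons(b, cons(p(a), cons(a, cons(k(b, k(p(a), b)), e))))  →  cons(b, cons(p(a), cons(a, cons(a, e))))   [R1 at 2.2.2.1]

cons(b, cons(p(a), cons(a, cons(a, e))))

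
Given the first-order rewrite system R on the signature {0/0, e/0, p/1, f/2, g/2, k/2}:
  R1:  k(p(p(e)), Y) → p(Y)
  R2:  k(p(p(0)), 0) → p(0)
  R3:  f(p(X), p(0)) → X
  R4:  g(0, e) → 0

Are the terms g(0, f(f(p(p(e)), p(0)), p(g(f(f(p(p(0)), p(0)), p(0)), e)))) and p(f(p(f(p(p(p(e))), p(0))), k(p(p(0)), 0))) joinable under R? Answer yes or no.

no — NF(t₁) = 0, NF(t₂) = p(p(p(e)))

Reduce t₁ = g(0, f(f(p(p(e)), p(0)), p(g(f(f(p(p(0)), p(0)), p(0)), e)))):
1. g(0, f(f(p(p(e)), p(0)), p(g(f(f(p(p(0)), p(0)), p(0)), e))))  →  g(0, f(p(e), p(g(f(f(p(p(0)), p(0)), p(0)), e))))   [R3 at 2.1]
2. g(0, f(p(e), p(g(f(f(p(p(0)), p(0)), p(0)), e))))  →  g(0, f(p(e), p(g(f(p(0), p(0)), e))))   [R3 at 2.2.1.1.1]
3. g(0, f(p(e), p(g(f(p(0), p(0)), e))))  →  g(0, f(p(e), p(g(0, e))))   [R3 at 2.2.1.1]
4. g(0, f(p(e), p(g(0, e))))  →  g(0, f(p(e), p(0)))   [R4 at 2.2.1]
5. g(0, f(p(e), p(0)))  →  g(0, e)   [R3 at 2]
6. g(0, e)  →  0   [R4 at ε]

Reduce t₂ = p(f(p(f(p(p(p(e))), p(0))), k(p(p(0)), 0))):
1. p(f(p(f(p(p(p(e))), p(0))), k(p(p(0)), 0)))  →  p(f(p(p(p(e))), k(p(p(0)), 0)))   [R3 at 1.1.1]
2. p(f(p(p(p(e))), k(p(p(0)), 0)))  →  p(f(p(p(p(e))), p(0)))   [R2 at 1.2]
3. p(f(p(p(p(e))), p(0)))  →  p(p(p(e)))   [R3 at 1]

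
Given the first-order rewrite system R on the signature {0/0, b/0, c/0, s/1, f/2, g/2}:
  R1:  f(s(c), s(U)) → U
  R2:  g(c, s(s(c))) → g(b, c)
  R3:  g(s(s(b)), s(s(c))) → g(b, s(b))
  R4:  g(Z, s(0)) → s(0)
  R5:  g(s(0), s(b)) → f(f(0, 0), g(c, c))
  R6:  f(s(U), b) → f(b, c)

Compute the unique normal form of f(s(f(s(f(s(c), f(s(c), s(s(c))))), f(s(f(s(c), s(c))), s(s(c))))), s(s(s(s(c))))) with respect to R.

s(s(s(c)))

1. f(s(f(s(f(s(c), f(s(c), s(s(c))))), f(s(f(s(c), s(c))), s(s(c))))), s(s(s(s(c)))))  →  f(s(f(s(f(s(c), s(c))), f(s(f(s(c), s(c))), s(s(c))))), s(s(s(s(c)))))   [R1 at 1.1.1.1.2]
2. f(s(f(s(f(s(c), s(c))), f(s(f(s(c), s(c))), s(s(c))))), s(s(s(s(c)))))  →  f(s(f(s(c), f(s(f(s(c), s(c))), s(s(c))))), s(s(s(s(c)))))   [R1 at 1.1.1.1]
3. f(s(f(s(c), f(s(f(s(c), s(c))), s(s(c))))), s(s(s(s(c)))))  →  f(s(f(s(c), f(s(c), s(s(c))))), s(s(s(s(c)))))   [R1 at 1.1.2.1.1]
4. f(s(f(s(c), f(s(c), s(s(c))))), s(s(s(s(c)))))  →  f(s(f(s(c), s(c))), s(s(s(s(c)))))   [R1 at 1.1.2]
5. f(s(f(s(c), s(c))), s(s(s(s(c)))))  →  f(s(c), s(s(s(s(c)))))   [R1 at 1.1]
6. f(s(c), s(s(s(s(c)))))  →  s(s(s(c)))   [R1 at ε]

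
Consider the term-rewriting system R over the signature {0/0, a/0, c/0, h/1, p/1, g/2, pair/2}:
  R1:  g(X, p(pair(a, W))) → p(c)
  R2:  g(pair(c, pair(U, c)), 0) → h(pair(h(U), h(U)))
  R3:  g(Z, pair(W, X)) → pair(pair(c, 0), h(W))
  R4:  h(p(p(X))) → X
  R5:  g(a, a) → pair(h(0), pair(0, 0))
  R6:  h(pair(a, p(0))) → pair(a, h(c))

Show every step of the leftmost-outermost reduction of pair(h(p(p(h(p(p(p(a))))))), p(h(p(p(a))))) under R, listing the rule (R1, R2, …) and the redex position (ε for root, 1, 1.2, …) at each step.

pair(p(a), p(a))

1. pair(h(p(p(h(p(p(p(a))))))), p(h(p(p(a)))))  →  pair(h(p(p(p(a)))), p(h(p(p(a)))))   [R4 at 1]
2. pair(h(p(p(p(a)))), p(h(p(p(a)))))  →  pair(p(a), p(h(p(p(a)))))   [R4 at 1]
3. pair(p(a), p(h(p(p(a)))))  →  pair(p(a), p(a))   [R4 at 2.1]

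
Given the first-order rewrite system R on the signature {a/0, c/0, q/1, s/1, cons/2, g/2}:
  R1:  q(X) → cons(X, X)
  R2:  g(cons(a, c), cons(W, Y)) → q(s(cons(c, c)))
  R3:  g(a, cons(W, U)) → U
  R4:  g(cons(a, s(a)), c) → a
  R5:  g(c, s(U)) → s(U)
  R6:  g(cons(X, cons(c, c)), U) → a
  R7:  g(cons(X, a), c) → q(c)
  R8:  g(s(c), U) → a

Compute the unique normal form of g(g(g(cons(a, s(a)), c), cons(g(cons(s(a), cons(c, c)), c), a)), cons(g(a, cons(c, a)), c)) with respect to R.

1. g(g(g(cons(a, s(a)), c), cons(g(cons(s(a), cons(c, c)), c), a)), cons(g(a, cons(c, a)), c))  →  g(g(a, cons(g(cons(s(a), cons(c, c)), c), a)), cons(g(a, cons(c, a)), c))   [R4 at 1.1]
2. g(g(a, cons(g(cons(s(a), cons(c, c)), c), a)), cons(g(a, cons(c, a)), c))  →  g(a, cons(g(a, cons(c, a)), c))   [R3 at 1]
3. g(a, cons(g(a, cons(c, a)), c))  →  c   [R3 at ε]

c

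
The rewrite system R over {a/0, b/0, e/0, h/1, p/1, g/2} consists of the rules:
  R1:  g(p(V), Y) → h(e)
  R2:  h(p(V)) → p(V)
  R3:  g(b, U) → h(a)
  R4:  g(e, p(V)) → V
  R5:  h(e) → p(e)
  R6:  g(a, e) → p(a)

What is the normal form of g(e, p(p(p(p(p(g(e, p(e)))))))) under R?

p(p(p(p(e))))

1. g(e, p(p(p(p(p(g(e, p(e))))))))  →  p(p(p(p(g(e, p(e))))))   [R4 at ε]
2. p(p(p(p(g(e, p(e))))))  →  p(p(p(p(e))))   [R4 at 1.1.1.1]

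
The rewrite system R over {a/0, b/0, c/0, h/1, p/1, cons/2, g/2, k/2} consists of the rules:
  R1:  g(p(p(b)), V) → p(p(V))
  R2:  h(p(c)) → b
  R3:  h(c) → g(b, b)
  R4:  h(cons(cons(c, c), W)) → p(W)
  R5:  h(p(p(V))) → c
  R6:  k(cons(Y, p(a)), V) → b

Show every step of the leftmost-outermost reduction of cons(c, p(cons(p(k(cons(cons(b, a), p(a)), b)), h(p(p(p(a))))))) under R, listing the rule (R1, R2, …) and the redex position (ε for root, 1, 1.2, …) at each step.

cons(c, p(cons(p(b), c)))

1. cons(c, p(cons(p(k(cons(cons(b, a), p(a)), b)), h(p(p(p(a)))))))  →  cons(c, p(cons(p(b), h(p(p(p(a)))))))   [R6 at 2.1.1.1]
2. cons(c, p(cons(p(b), h(p(p(p(a)))))))  →  cons(c, p(cons(p(b), c)))   [R5 at 2.1.2]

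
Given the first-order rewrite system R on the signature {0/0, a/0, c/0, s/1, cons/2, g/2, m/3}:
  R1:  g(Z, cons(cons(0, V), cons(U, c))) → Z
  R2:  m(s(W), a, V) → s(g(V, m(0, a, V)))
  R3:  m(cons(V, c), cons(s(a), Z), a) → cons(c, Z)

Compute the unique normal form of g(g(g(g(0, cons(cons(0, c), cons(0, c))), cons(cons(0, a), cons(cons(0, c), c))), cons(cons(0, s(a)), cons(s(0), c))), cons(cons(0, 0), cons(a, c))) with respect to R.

1. g(g(g(g(0, cons(cons(0, c), cons(0, c))), cons(cons(0, a), cons(cons(0, c), c))), cons(cons(0, s(a)), cons(s(0), c))), cons(cons(0, 0), cons(a, c)))  →  g(g(g(0, cons(cons(0, c), cons(0, c))), cons(cons(0, a), cons(cons(0, c), c))), cons(cons(0, s(a)), cons(s(0), c)))   [R1 at ε]
2. g(g(g(0, cons(cons(0, c), cons(0, c))), cons(cons(0, a), cons(cons(0, c), c))), cons(cons(0, s(a)), cons(s(0), c)))  →  g(g(0, cons(cons(0, c), cons(0, c))), cons(cons(0, a), cons(cons(0, c), c)))   [R1 at ε]
3. g(g(0, cons(cons(0, c), cons(0, c))), cons(cons(0, a), cons(cons(0, c), c)))  →  g(0, cons(cons(0, c), cons(0, c)))   [R1 at ε]
4. g(0, cons(cons(0, c), cons(0, c)))  →  0   [R1 at ε]

0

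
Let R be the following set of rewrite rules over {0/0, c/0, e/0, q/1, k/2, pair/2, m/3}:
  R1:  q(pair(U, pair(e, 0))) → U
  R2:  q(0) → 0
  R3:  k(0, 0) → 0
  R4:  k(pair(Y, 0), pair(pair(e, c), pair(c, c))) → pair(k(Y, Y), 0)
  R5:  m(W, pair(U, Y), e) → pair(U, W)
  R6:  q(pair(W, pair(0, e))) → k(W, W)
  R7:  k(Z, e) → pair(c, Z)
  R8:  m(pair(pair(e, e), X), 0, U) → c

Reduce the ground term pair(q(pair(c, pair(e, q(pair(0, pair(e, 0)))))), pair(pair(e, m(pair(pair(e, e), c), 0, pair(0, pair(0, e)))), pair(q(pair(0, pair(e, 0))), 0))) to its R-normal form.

1. pair(q(pair(c, pair(e, q(pair(0, pair(e, 0)))))), pair(pair(e, m(pair(pair(e, e), c), 0, pair(0, pair(0, e)))), pair(q(pair(0, pair(e, 0))), 0)))  →  pair(q(pair(c, pair(e, 0))), pair(pair(e, m(pair(pair(e, e), c), 0, pair(0, pair(0, e)))), pair(q(pair(0, pair(e, 0))), 0)))   [R1 at 1.1.2.2]
2. pair(q(pair(c, pair(e, 0))), pair(pair(e, m(pair(pair(e, e), c), 0, pair(0, pair(0, e)))), pair(q(pair(0, pair(e, 0))), 0)))  →  pair(c, pair(pair(e, m(pair(pair(e, e), c), 0, pair(0, pair(0, e)))), pair(q(pair(0, pair(e, 0))), 0)))   [R1 at 1]
3. pair(c, pair(pair(e, m(pair(pair(e, e), c), 0, pair(0, pair(0, e)))), pair(q(pair(0, pair(e, 0))), 0)))  →  pair(c, pair(pair(e, c), pair(q(pair(0, pair(e, 0))), 0)))   [R8 at 2.1.2]
4. pair(c, pair(pair(e, c), pair(q(pair(0, pair(e, 0))), 0)))  →  pair(c, pair(pair(e, c), pair(0, 0)))   [R1 at 2.2.1]

pair(c, pair(pair(e, c), pair(0, 0)))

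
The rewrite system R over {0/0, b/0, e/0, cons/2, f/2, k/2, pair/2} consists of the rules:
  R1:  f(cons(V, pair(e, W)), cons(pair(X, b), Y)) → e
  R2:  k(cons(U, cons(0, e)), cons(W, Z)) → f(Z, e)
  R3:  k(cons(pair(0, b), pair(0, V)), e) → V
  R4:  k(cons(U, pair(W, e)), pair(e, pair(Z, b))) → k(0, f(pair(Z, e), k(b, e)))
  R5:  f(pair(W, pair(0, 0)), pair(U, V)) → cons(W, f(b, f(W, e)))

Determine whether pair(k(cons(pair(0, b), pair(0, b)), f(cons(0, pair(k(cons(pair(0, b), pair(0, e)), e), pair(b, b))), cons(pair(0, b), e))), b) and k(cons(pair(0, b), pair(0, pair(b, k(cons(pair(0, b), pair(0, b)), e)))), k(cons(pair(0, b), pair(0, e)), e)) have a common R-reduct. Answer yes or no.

yes — NF(t₁) = pair(b, b), NF(t₂) = pair(b, b)

Reduce t₁ = pair(k(cons(pair(0, b), pair(0, b)), f(cons(0, pair(k(cons(pair(0, b), pair(0, e)), e), pair(b, b))), cons(pair(0, b), e))), b):
1. pair(k(cons(pair(0, b), pair(0, b)), f(cons(0, pair(k(cons(pair(0, b), pair(0, e)), e), pair(b, b))), cons(pair(0, b), e))), b)  →  pair(k(cons(pair(0, b), pair(0, b)), f(cons(0, pair(e, pair(b, b))), cons(pair(0, b), e))), b)   [R3 at 1.2.1.2.1]
2. pair(k(cons(pair(0, b), pair(0, b)), f(cons(0, pair(e, pair(b, b))), cons(pair(0, b), e))), b)  →  pair(k(cons(pair(0, b), pair(0, b)), e), b)   [R1 at 1.2]
3. pair(k(cons(pair(0, b), pair(0, b)), e), b)  →  pair(b, b)   [R3 at 1]

Reduce t₂ = k(cons(pair(0, b), pair(0, pair(b, k(cons(pair(0, b), pair(0, b)), e)))), k(cons(pair(0, b), pair(0, e)), e)):
1. k(cons(pair(0, b), pair(0, pair(b, k(cons(pair(0, b), pair(0, b)), e)))), k(cons(pair(0, b), pair(0, e)), e))  →  k(cons(pair(0, b), pair(0, pair(b, b))), k(cons(pair(0, b), pair(0, e)), e))   [R3 at 1.2.2.2]
2. k(cons(pair(0, b), pair(0, pair(b, b))), k(cons(pair(0, b), pair(0, e)), e))  →  k(cons(pair(0, b), pair(0, pair(b, b))), e)   [R3 at 2]
3. k(cons(pair(0, b), pair(0, pair(b, b))), e)  →  pair(b, b)   [R3 at ε]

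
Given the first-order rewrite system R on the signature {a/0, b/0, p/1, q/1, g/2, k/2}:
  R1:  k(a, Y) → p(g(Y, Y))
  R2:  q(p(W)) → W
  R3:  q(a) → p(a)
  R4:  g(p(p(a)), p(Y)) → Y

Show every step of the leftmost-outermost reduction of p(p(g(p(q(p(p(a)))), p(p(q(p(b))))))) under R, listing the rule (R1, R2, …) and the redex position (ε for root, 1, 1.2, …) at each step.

p(p(p(b)))

1. p(p(g(p(q(p(p(a)))), p(p(q(p(b)))))))  →  p(p(g(p(p(a)), p(p(q(p(b)))))))   [R2 at 1.1.1.1]
2. p(p(g(p(p(a)), p(p(q(p(b)))))))  →  p(p(p(q(p(b)))))   [R4 at 1.1]
3. p(p(p(q(p(b)))))  →  p(p(p(b)))   [R2 at 1.1.1]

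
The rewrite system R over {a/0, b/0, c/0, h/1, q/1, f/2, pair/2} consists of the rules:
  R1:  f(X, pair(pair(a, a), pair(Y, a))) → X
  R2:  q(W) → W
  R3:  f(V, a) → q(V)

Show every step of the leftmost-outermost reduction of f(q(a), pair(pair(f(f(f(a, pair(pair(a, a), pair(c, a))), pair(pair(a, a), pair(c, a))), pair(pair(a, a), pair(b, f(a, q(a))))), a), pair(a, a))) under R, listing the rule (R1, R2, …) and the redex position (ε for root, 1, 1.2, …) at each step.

a

1. f(q(a), pair(pair(f(f(f(a, pair(pair(a, a), pair(c, a))), pair(pair(a, a), pair(c, a))), pair(pair(a, a), pair(b, f(a, q(a))))), a), pair(a, a)))  →  f(a, pair(pair(f(f(f(a, pair(pair(a, a), pair(c, a))), pair(pair(a, a), pair(c, a))), pair(pair(a, a), pair(b, f(a, q(a))))), a), pair(a, a)))   [R2 at 1]
2. f(a, pair(pair(f(f(f(a, pair(pair(a, a), pair(c, a))), pair(pair(a, a), pair(c, a))), pair(pair(a, a), pair(b, f(a, q(a))))), a), pair(a, a)))  →  f(a, pair(pair(f(f(a, pair(pair(a, a), pair(c, a))), pair(pair(a, a), pair(b, f(a, q(a))))), a), pair(a, a)))   [R1 at 2.1.1.1]
3. f(a, pair(pair(f(f(a, pair(pair(a, a), pair(c, a))), pair(pair(a, a), pair(b, f(a, q(a))))), a), pair(a, a)))  →  f(a, pair(pair(f(a, pair(pair(a, a), pair(b, f(a, q(a))))), a), pair(a, a)))   [R1 at 2.1.1.1]
4. f(a, pair(pair(f(a, pair(pair(a, a), pair(b, f(a, q(a))))), a), pair(a, a)))  →  f(a, pair(pair(f(a, pair(pair(a, a), pair(b, f(a, a)))), a), pair(a, a)))   [R2 at 2.1.1.2.2.2.2]
5. f(a, pair(pair(f(a, pair(pair(a, a), pair(b, f(a, a)))), a), pair(a, a)))  →  f(a, pair(pair(f(a, pair(pair(a, a), pair(b, q(a)))), a), pair(a, a)))   [R3 at 2.1.1.2.2.2]
6. f(a, pair(pair(f(a, pair(pair(a, a), pair(b, q(a)))), a), pair(a, a)))  →  f(a, pair(pair(f(a, pair(pair(a, a), pair(b, a))), a), pair(a, a)))   [R2 at 2.1.1.2.2.2]
7. f(a, pair(pair(f(a, pair(pair(a, a), pair(b, a))), a), pair(a, a)))  →  f(a, pair(pair(a, a), pair(a, a)))   [R1 at 2.1.1]
8. f(a, pair(pair(a, a), pair(a, a)))  →  a   [R1 at ε]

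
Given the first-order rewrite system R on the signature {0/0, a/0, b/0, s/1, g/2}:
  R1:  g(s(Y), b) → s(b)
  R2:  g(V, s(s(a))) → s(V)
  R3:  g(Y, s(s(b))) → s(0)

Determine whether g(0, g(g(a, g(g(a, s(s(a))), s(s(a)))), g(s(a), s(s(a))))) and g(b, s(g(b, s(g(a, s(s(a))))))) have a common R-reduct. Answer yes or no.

yes — NF(t₁) = s(0), NF(t₂) = s(0)

Reduce t₁ = g(0, g(g(a, g(g(a, s(s(a))), s(s(a)))), g(s(a), s(s(a))))):
1. g(0, g(g(a, g(g(a, s(s(a))), s(s(a)))), g(s(a), s(s(a)))))  →  g(0, g(g(a, s(g(a, s(s(a))))), g(s(a), s(s(a)))))   [R2 at 2.1.2]
2. g(0, g(g(a, s(g(a, s(s(a))))), g(s(a), s(s(a)))))  →  g(0, g(g(a, s(s(a))), g(s(a), s(s(a)))))   [R2 at 2.1.2.1]
3. g(0, g(g(a, s(s(a))), g(s(a), s(s(a)))))  →  g(0, g(s(a), g(s(a), s(s(a)))))   [R2 at 2.1]
4. g(0, g(s(a), g(s(a), s(s(a)))))  →  g(0, g(s(a), s(s(a))))   [R2 at 2.2]
5. g(0, g(s(a), s(s(a))))  →  g(0, s(s(a)))   [R2 at 2]
6. g(0, s(s(a)))  →  s(0)   [R2 at ε]

Reduce t₂ = g(b, s(g(b, s(g(a, s(s(a))))))):
1. g(b, s(g(b, s(g(a, s(s(a)))))))  →  g(b, s(g(b, s(s(a)))))   [R2 at 2.1.2.1]
2. g(b, s(g(b, s(s(a)))))  →  g(b, s(s(b)))   [R2 at 2.1]
3. g(b, s(s(b)))  →  s(0)   [R3 at ε]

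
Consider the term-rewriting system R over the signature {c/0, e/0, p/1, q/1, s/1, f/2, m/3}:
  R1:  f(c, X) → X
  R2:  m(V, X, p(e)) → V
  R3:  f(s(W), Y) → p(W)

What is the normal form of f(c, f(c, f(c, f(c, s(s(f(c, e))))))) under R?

1. f(c, f(c, f(c, f(c, s(s(f(c, e)))))))  →  f(c, f(c, f(c, s(s(f(c, e))))))   [R1 at ε]
2. f(c, f(c, f(c, s(s(f(c, e))))))  →  f(c, f(c, s(s(f(c, e)))))   [R1 at ε]
3. f(c, f(c, s(s(f(c, e)))))  →  f(c, s(s(f(c, e))))   [R1 at ε]
4. f(c, s(s(f(c, e))))  →  s(s(f(c, e)))   [R1 at ε]
5. s(s(f(c, e)))  →  s(s(e))   [R1 at 1.1]

s(s(e))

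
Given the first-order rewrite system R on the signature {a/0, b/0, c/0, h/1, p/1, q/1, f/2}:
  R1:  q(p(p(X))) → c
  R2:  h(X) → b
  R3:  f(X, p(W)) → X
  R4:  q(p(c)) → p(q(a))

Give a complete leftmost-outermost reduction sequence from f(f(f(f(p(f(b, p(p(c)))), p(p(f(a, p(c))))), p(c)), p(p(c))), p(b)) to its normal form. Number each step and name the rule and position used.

1. f(f(f(f(p(f(b, p(p(c)))), p(p(f(a, p(c))))), p(c)), p(p(c))), p(b))  →  f(f(f(p(f(b, p(p(c)))), p(p(f(a, p(c))))), p(c)), p(p(c)))   [R3 at ε]
2. f(f(f(p(f(b, p(p(c)))), p(p(f(a, p(c))))), p(c)), p(p(c)))  →  f(f(p(f(b, p(p(c)))), p(p(f(a, p(c))))), p(c))   [R3 at ε]
3. f(f(p(f(b, p(p(c)))), p(p(f(a, p(c))))), p(c))  →  f(p(f(b, p(p(c)))), p(p(f(a, p(c)))))   [R3 at ε]
4. f(p(f(b, p(p(c)))), p(p(f(a, p(c)))))  →  p(f(b, p(p(c))))   [R3 at ε]
5. p(f(b, p(p(c))))  →  p(b)   [R3 at 1]

p(b)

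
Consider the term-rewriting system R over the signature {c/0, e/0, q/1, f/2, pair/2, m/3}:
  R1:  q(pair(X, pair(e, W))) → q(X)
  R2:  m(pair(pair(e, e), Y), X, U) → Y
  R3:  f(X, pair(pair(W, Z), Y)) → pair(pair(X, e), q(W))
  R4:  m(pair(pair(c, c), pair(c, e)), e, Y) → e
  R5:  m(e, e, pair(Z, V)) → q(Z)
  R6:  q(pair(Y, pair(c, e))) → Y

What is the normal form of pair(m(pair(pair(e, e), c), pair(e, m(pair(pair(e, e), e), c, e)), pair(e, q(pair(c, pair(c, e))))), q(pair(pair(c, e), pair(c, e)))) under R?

1. pair(m(pair(pair(e, e), c), pair(e, m(pair(pair(e, e), e), c, e)), pair(e, q(pair(c, pair(c, e))))), q(pair(pair(c, e), pair(c, e))))  →  pair(c, q(pair(pair(c, e), pair(c, e))))   [R2 at 1]
2. pair(c, q(pair(pair(c, e), pair(c, e))))  →  pair(c, pair(c, e))   [R6 at 2]

pair(c, pair(c, e))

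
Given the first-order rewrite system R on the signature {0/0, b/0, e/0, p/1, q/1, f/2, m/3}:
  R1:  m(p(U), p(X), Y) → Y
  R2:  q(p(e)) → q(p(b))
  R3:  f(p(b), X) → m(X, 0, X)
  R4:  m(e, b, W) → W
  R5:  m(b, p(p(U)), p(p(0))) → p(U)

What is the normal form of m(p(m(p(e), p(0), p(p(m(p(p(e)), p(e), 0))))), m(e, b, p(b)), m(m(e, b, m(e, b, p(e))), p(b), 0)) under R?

1. m(p(m(p(e), p(0), p(p(m(p(p(e)), p(e), 0))))), m(e, b, p(b)), m(m(e, b, m(e, b, p(e))), p(b), 0))  →  m(p(p(p(m(p(p(e)), p(e), 0)))), m(e, b, p(b)), m(m(e, b, m(e, b, p(e))), p(b), 0))   [R1 at 1.1]
2. m(p(p(p(m(p(p(e)), p(e), 0)))), m(e, b, p(b)), m(m(e, b, m(e, b, p(e))), p(b), 0))  →  m(p(p(p(0))), m(e, b, p(b)), m(m(e, b, m(e, b, p(e))), p(b), 0))   [R1 at 1.1.1.1]
3. m(p(p(p(0))), m(e, b, p(b)), m(m(e, b, m(e, b, p(e))), p(b), 0))  →  m(p(p(p(0))), p(b), m(m(e, b, m(e, b, p(e))), p(b), 0))   [R4 at 2]
4. m(p(p(p(0))), p(b), m(m(e, b, m(e, b, p(e))), p(b), 0))  →  m(m(e, b, m(e, b, p(e))), p(b), 0)   [R1 at ε]
5. m(m(e, b, m(e, b, p(e))), p(b), 0)  →  m(m(e, b, p(e)), p(b), 0)   [R4 at 1]
6. m(m(e, b, p(e)), p(b), 0)  →  m(p(e), p(b), 0)   [R4 at 1]
7. m(p(e), p(b), 0)  →  0   [R1 at ε]

0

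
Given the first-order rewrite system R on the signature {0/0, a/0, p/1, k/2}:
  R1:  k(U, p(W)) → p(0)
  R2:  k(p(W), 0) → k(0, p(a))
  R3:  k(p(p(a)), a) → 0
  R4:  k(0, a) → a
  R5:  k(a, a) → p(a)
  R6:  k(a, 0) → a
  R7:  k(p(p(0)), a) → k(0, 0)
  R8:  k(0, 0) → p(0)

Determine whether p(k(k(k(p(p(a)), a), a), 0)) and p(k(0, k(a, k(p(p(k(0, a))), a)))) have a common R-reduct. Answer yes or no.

Reduce t₁ = p(k(k(k(p(p(a)), a), a), 0)):
1. p(k(k(k(p(p(a)), a), a), 0))  →  p(k(k(0, a), 0))   [R3 at 1.1.1]
2. p(k(k(0, a), 0))  →  p(k(a, 0))   [R4 at 1.1]
3. p(k(a, 0))  →  p(a)   [R6 at 1]

Reduce t₂ = p(k(0, k(a, k(p(p(k(0, a))), a)))):
1. p(k(0, k(a, k(p(p(k(0, a))), a))))  →  p(k(0, k(a, k(p(p(a)), a))))   [R4 at 1.2.2.1.1.1]
2. p(k(0, k(a, k(p(p(a)), a))))  →  p(k(0, k(a, 0)))   [R3 at 1.2.2]
3. p(k(0, k(a, 0)))  →  p(k(0, a))   [R6 at 1.2]
4. p(k(0, a))  →  p(a)   [R4 at 1]

yes — NF(t₁) = p(a), NF(t₂) = p(a)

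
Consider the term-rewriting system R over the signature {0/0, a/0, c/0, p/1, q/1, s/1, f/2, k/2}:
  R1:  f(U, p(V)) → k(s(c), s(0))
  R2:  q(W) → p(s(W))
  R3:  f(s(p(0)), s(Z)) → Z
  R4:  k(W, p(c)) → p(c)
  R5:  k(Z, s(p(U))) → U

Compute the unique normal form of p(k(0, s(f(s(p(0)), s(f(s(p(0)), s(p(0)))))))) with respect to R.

1. p(k(0, s(f(s(p(0)), s(f(s(p(0)), s(p(0))))))))  →  p(k(0, s(f(s(p(0)), s(p(0))))))   [R3 at 1.2.1]
2. p(k(0, s(f(s(p(0)), s(p(0))))))  →  p(k(0, s(p(0))))   [R3 at 1.2.1]
3. p(k(0, s(p(0))))  →  p(0)   [R5 at 1]

p(0)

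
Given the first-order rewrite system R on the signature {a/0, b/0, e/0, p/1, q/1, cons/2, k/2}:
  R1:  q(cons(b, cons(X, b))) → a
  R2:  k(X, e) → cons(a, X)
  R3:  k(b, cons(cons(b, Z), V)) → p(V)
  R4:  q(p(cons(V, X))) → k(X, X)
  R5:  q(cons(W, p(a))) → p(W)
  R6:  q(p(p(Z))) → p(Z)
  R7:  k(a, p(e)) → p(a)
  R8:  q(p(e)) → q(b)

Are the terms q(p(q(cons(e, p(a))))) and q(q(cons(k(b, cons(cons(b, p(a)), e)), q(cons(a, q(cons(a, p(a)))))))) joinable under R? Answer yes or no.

yes — NF(t₁) = p(e), NF(t₂) = p(e)

Reduce t₁ = q(p(q(cons(e, p(a))))):
1. q(p(q(cons(e, p(a)))))  →  q(p(p(e)))   [R5 at 1.1]
2. q(p(p(e)))  →  p(e)   [R6 at ε]

Reduce t₂ = q(q(cons(k(b, cons(cons(b, p(a)), e)), q(cons(a, q(cons(a, p(a)))))))):
1. q(q(cons(k(b, cons(cons(b, p(a)), e)), q(cons(a, q(cons(a, p(a))))))))  →  q(q(cons(p(e), q(cons(a, q(cons(a, p(a))))))))   [R3 at 1.1.1]
2. q(q(cons(p(e), q(cons(a, q(cons(a, p(a))))))))  →  q(q(cons(p(e), q(cons(a, p(a))))))   [R5 at 1.1.2.1.2]
3. q(q(cons(p(e), q(cons(a, p(a))))))  →  q(q(cons(p(e), p(a))))   [R5 at 1.1.2]
4. q(q(cons(p(e), p(a))))  →  q(p(p(e)))   [R5 at 1]
5. q(p(p(e)))  →  p(e)   [R6 at ε]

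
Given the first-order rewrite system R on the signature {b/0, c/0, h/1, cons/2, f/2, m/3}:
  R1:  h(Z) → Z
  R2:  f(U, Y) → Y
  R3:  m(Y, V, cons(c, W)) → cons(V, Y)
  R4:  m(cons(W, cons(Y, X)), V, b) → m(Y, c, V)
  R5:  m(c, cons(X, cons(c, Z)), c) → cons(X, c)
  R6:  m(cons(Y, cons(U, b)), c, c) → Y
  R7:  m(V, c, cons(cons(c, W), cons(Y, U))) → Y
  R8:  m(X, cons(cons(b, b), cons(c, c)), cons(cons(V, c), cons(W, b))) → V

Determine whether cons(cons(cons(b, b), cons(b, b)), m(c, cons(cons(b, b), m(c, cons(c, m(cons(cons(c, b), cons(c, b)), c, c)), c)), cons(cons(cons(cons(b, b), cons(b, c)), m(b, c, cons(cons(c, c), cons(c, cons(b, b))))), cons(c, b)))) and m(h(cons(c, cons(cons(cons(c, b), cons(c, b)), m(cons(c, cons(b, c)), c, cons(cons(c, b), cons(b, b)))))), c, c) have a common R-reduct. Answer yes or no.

Reduce t₁ = cons(cons(cons(b, b), cons(b, b)), m(c, cons(cons(b, b), m(c, cons(c, m(cons(cons(c, b), cons(c, b)), c, c)), c)), cons(cons(cons(cons(b, b), cons(b, c)), m(b, c, cons(cons(c, c), cons(c, cons(b, b))))), cons(c, b)))):
1. cons(cons(cons(b, b), cons(b, b)), m(c, cons(cons(b, b), m(c, cons(c, m(cons(cons(c, b), cons(c, b)), c, c)), c)), cons(cons(cons(cons(b, b), cons(b, c)), m(b, c, cons(cons(c, c), cons(c, cons(b, b))))), cons(c, b))))  →  cons(cons(cons(b, b), cons(b, b)), m(c, cons(cons(b, b), m(c, cons(c, cons(c, b)), c)), cons(cons(cons(cons(b, b), cons(b, c)), m(b, c, cons(cons(c, c), cons(c, cons(b, b))))), cons(c, b))))   [R6 at 2.2.2.2.2]
2. cons(cons(cons(b, b), cons(b, b)), m(c, cons(cons(b, b), m(c, cons(c, cons(c, b)), c)), cons(cons(cons(cons(b, b), cons(b, c)), m(b, c, cons(cons(c, c), cons(c, cons(b, b))))), cons(c, b))))  →  cons(cons(cons(b, b), cons(b, b)), m(c, cons(cons(b, b), cons(c, c)), cons(cons(cons(cons(b, b), cons(b, c)), m(b, c, cons(cons(c, c), cons(c, cons(b, b))))), cons(c, b))))   [R5 at 2.2.2]
3. cons(cons(cons(b, b), cons(b, b)), m(c, cons(cons(b, b), cons(c, c)), cons(cons(cons(cons(b, b), cons(b, c)), m(b, c, cons(cons(c, c), cons(c, cons(b, b))))), cons(c, b))))  →  cons(cons(cons(b, b), cons(b, b)), m(c, cons(cons(b, b), cons(c, c)), cons(cons(cons(cons(b, b), cons(b, c)), c), cons(c, b))))   [R7 at 2.3.1.2]
4. cons(cons(cons(b, b), cons(b, b)), m(c, cons(cons(b, b), cons(c, c)), cons(cons(cons(cons(b, b), cons(b, c)), c), cons(c, b))))  →  cons(cons(cons(b, b), cons(b, b)), cons(cons(b, b), cons(b, c)))   [R8 at 2]

Reduce t₂ = m(h(cons(c, cons(cons(cons(c, b), cons(c, b)), m(cons(c, cons(b, c)), c, cons(cons(c, b), cons(b, b)))))), c, c):
1. m(h(cons(c, cons(cons(cons(c, b), cons(c, b)), m(cons(c, cons(b, c)), c, cons(cons(c, b), cons(b, b)))))), c, c)  →  m(cons(c, cons(cons(cons(c, b), cons(c, b)), m(cons(c, cons(b, c)), c, cons(cons(c, b), cons(b, b))))), c, c)   [R1 at 1]
2. m(cons(c, cons(cons(cons(c, b), cons(c, b)), m(cons(c, cons(b, c)), c, cons(cons(c, b), cons(b, b))))), c, c)  →  m(cons(c, cons(cons(cons(c, b), cons(c, b)), b)), c, c)   [R7 at 1.2.2]
3. m(cons(c, cons(cons(cons(c, b), cons(c, b)), b)), c, c)  →  c   [R6 at ε]

no — NF(t₁) = cons(cons(cons(b, b), cons(b, b)), cons(cons(b, b), cons(b, c))), NF(t₂) = c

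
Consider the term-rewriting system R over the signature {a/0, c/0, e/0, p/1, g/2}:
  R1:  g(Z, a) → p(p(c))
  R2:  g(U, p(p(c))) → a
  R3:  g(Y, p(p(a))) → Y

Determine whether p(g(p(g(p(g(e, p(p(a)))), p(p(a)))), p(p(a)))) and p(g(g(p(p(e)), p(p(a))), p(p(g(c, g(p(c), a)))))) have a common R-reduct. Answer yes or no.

Reduce t₁ = p(g(p(g(p(g(e, p(p(a)))), p(p(a)))), p(p(a)))):
1. p(g(p(g(p(g(e, p(p(a)))), p(p(a)))), p(p(a))))  →  p(p(g(p(g(e, p(p(a)))), p(p(a)))))   [R3 at 1]
2. p(p(g(p(g(e, p(p(a)))), p(p(a)))))  →  p(p(p(g(e, p(p(a))))))   [R3 at 1.1]
3. p(p(p(g(e, p(p(a))))))  →  p(p(p(e)))   [R3 at 1.1.1]

Reduce t₂ = p(g(g(p(p(e)), p(p(a))), p(p(g(c, g(p(c), a)))))):
1. p(g(g(p(p(e)), p(p(a))), p(p(g(c, g(p(c), a))))))  →  p(g(p(p(e)), p(p(g(c, g(p(c), a))))))   [R3 at 1.1]
2. p(g(p(p(e)), p(p(g(c, g(p(c), a))))))  →  p(g(p(p(e)), p(p(g(c, p(p(c)))))))   [R1 at 1.2.1.1.2]
3. p(g(p(p(e)), p(p(g(c, p(p(c)))))))  →  p(g(p(p(e)), p(p(a))))   [R2 at 1.2.1.1]
4. p(g(p(p(e)), p(p(a))))  →  p(p(p(e)))   [R3 at 1]

yes — NF(t₁) = p(p(p(e))), NF(t₂) = p(p(p(e)))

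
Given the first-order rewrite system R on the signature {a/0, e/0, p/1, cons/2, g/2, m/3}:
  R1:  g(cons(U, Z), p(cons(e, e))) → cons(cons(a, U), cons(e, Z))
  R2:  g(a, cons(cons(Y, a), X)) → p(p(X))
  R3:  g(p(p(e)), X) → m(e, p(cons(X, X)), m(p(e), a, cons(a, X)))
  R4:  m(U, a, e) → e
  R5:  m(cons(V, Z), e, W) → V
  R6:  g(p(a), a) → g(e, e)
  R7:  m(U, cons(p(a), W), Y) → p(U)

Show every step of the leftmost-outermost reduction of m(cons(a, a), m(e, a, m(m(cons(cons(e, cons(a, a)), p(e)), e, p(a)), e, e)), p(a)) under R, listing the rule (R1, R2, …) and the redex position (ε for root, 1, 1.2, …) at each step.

a

1. m(cons(a, a), m(e, a, m(m(cons(cons(e, cons(a, a)), p(e)), e, p(a)), e, e)), p(a))  →  m(cons(a, a), m(e, a, m(cons(e, cons(a, a)), e, e)), p(a))   [R5 at 2.3.1]
2. m(cons(a, a), m(e, a, m(cons(e, cons(a, a)), e, e)), p(a))  →  m(cons(a, a), m(e, a, e), p(a))   [R5 at 2.3]
3. m(cons(a, a), m(e, a, e), p(a))  →  m(cons(a, a), e, p(a))   [R4 at 2]
4. m(cons(a, a), e, p(a))  →  a   [R5 at ε]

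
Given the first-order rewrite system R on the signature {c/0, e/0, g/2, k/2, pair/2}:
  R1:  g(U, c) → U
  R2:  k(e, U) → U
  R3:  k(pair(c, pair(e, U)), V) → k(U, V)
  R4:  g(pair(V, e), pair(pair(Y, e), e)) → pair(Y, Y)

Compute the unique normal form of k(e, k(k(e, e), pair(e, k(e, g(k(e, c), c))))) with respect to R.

1. k(e, k(k(e, e), pair(e, k(e, g(k(e, c), c)))))  →  k(k(e, e), pair(e, k(e, g(k(e, c), c))))   [R2 at ε]
2. k(k(e, e), pair(e, k(e, g(k(e, c), c))))  →  k(e, pair(e, k(e, g(k(e, c), c))))   [R2 at 1]
3. k(e, pair(e, k(e, g(k(e, c), c))))  →  pair(e, k(e, g(k(e, c), c)))   [R2 at ε]
4. pair(e, k(e, g(k(e, c), c)))  →  pair(e, g(k(e, c), c))   [R2 at 2]
5. pair(e, g(k(e, c), c))  →  pair(e, k(e, c))   [R1 at 2]
6. pair(e, k(e, c))  →  pair(e, c)   [R2 at 2]

pair(e, c)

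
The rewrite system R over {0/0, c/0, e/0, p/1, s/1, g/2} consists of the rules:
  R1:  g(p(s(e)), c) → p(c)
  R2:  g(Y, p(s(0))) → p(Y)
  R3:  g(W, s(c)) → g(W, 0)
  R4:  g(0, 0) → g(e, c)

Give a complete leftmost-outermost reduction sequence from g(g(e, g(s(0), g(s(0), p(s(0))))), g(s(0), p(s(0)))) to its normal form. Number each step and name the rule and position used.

p(p(e))

1. g(g(e, g(s(0), g(s(0), p(s(0))))), g(s(0), p(s(0))))  →  g(g(e, g(s(0), p(s(0)))), g(s(0), p(s(0))))   [R2 at 1.2.2]
2. g(g(e, g(s(0), p(s(0)))), g(s(0), p(s(0))))  →  g(g(e, p(s(0))), g(s(0), p(s(0))))   [R2 at 1.2]
3. g(g(e, p(s(0))), g(s(0), p(s(0))))  →  g(p(e), g(s(0), p(s(0))))   [R2 at 1]
4. g(p(e), g(s(0), p(s(0))))  →  g(p(e), p(s(0)))   [R2 at 2]
5. g(p(e), p(s(0)))  →  p(p(e))   [R2 at ε]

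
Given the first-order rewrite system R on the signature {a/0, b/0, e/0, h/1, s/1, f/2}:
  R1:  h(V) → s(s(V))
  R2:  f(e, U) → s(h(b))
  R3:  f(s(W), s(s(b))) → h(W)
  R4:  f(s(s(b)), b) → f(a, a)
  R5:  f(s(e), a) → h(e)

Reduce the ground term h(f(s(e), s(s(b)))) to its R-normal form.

s(s(s(s(e))))

1. h(f(s(e), s(s(b))))  →  s(s(f(s(e), s(s(b)))))   [R1 at ε]
2. s(s(f(s(e), s(s(b)))))  →  s(s(h(e)))   [R3 at 1.1]
3. s(s(h(e)))  →  s(s(s(s(e))))   [R1 at 1.1]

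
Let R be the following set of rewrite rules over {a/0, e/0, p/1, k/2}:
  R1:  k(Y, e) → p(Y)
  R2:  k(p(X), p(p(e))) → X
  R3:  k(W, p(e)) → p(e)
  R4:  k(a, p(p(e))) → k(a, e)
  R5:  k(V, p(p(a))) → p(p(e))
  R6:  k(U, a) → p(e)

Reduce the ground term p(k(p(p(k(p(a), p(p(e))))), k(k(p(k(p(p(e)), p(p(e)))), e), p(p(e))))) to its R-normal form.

p(p(a))

1. p(k(p(p(k(p(a), p(p(e))))), k(k(p(k(p(p(e)), p(p(e)))), e), p(p(e)))))  →  p(k(p(p(a)), k(k(p(k(p(p(e)), p(p(e)))), e), p(p(e)))))   [R2 at 1.1.1.1]
2. p(k(p(p(a)), k(k(p(k(p(p(e)), p(p(e)))), e), p(p(e)))))  →  p(k(p(p(a)), k(p(p(k(p(p(e)), p(p(e))))), p(p(e)))))   [R1 at 1.2.1]
3. p(k(p(p(a)), k(p(p(k(p(p(e)), p(p(e))))), p(p(e)))))  →  p(k(p(p(a)), p(k(p(p(e)), p(p(e))))))   [R2 at 1.2]
4. p(k(p(p(a)), p(k(p(p(e)), p(p(e))))))  →  p(k(p(p(a)), p(p(e))))   [R2 at 1.2.1]
5. p(k(p(p(a)), p(p(e))))  →  p(p(a))   [R2 at 1]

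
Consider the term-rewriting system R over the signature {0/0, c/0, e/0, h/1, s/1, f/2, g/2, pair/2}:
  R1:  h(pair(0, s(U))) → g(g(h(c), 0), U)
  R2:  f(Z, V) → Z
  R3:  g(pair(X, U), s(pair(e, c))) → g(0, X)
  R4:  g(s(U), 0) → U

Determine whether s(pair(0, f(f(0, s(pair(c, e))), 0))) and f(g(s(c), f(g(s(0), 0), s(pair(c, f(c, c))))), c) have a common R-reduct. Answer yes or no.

no — NF(t₁) = s(pair(0, 0)), NF(t₂) = c

Reduce t₁ = s(pair(0, f(f(0, s(pair(c, e))), 0))):
1. s(pair(0, f(f(0, s(pair(c, e))), 0)))  →  s(pair(0, f(0, s(pair(c, e)))))   [R2 at 1.2]
2. s(pair(0, f(0, s(pair(c, e)))))  →  s(pair(0, 0))   [R2 at 1.2]

Reduce t₂ = f(g(s(c), f(g(s(0), 0), s(pair(c, f(c, c))))), c):
1. f(g(s(c), f(g(s(0), 0), s(pair(c, f(c, c))))), c)  →  g(s(c), f(g(s(0), 0), s(pair(c, f(c, c)))))   [R2 at ε]
2. g(s(c), f(g(s(0), 0), s(pair(c, f(c, c)))))  →  g(s(c), g(s(0), 0))   [R2 at 2]
3. g(s(c), g(s(0), 0))  →  g(s(c), 0)   [R4 at 2]
4. g(s(c), 0)  →  c   [R4 at ε]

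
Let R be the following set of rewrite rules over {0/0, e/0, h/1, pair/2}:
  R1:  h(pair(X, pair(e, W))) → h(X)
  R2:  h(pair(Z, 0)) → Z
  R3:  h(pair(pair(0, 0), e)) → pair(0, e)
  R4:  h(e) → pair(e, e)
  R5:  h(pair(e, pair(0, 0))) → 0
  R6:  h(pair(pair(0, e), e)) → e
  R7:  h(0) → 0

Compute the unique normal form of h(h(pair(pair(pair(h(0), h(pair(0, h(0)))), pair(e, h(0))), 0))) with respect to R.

1. h(h(pair(pair(pair(h(0), h(pair(0, h(0)))), pair(e, h(0))), 0)))  →  h(pair(pair(h(0), h(pair(0, h(0)))), pair(e, h(0))))   [R2 at 1]
2. h(pair(pair(h(0), h(pair(0, h(0)))), pair(e, h(0))))  →  h(pair(h(0), h(pair(0, h(0)))))   [R1 at ε]
3. h(pair(h(0), h(pair(0, h(0)))))  →  h(pair(0, h(pair(0, h(0)))))   [R7 at 1.1]
4. h(pair(0, h(pair(0, h(0)))))  →  h(pair(0, h(pair(0, 0))))   [R7 at 1.2.1.2]
5. h(pair(0, h(pair(0, 0))))  →  h(pair(0, 0))   [R2 at 1.2]
6. h(pair(0, 0))  →  0   [R2 at ε]

0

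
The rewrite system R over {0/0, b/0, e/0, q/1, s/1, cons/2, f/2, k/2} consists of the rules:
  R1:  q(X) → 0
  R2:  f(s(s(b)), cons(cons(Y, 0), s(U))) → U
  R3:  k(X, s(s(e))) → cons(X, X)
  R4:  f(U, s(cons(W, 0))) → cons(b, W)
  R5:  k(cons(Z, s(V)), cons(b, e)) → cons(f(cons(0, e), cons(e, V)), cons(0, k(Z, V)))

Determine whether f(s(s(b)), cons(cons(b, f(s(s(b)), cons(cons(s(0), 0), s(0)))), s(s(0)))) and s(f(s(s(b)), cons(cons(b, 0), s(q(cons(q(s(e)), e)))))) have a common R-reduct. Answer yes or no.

yes — NF(t₁) = s(0), NF(t₂) = s(0)

Reduce t₁ = f(s(s(b)), cons(cons(b, f(s(s(b)), cons(cons(s(0), 0), s(0)))), s(s(0)))):
1. f(s(s(b)), cons(cons(b, f(s(s(b)), cons(cons(s(0), 0), s(0)))), s(s(0))))  →  f(s(s(b)), cons(cons(b, 0), s(s(0))))   [R2 at 2.1.2]
2. f(s(s(b)), cons(cons(b, 0), s(s(0))))  →  s(0)   [R2 at ε]

Reduce t₂ = s(f(s(s(b)), cons(cons(b, 0), s(q(cons(q(s(e)), e)))))):
1. s(f(s(s(b)), cons(cons(b, 0), s(q(cons(q(s(e)), e))))))  →  s(q(cons(q(s(e)), e)))   [R2 at 1]
2. s(q(cons(q(s(e)), e)))  →  s(0)   [R1 at 1]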